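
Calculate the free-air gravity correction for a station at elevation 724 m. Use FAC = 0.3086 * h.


FAC = 0.3086 * h
= 0.3086 * 724
= 223.4264 mGal

223.4264


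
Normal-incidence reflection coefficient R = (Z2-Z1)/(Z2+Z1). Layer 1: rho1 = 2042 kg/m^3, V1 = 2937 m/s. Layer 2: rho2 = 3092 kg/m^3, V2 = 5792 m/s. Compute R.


Z1 = 2042 * 2937 = 5997354
Z2 = 3092 * 5792 = 17908864
R = (17908864 - 5997354) / (17908864 + 5997354) = 11911510 / 23906218 = 0.4983

0.4983


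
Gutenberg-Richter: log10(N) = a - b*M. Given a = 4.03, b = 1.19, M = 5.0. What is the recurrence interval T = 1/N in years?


log10(N) = 4.03 - 1.19*5.0 = -1.92
N = 10^-1.92 = 0.012023
T = 1/N = 1/0.012023 = 83.1764 years

83.1764


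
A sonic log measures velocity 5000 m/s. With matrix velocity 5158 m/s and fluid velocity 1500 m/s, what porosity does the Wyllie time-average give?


1/V - 1/Vm = 1/5000 - 1/5158 = 6.13e-06
1/Vf - 1/Vm = 1/1500 - 1/5158 = 0.00047279
phi = 6.13e-06 / 0.00047279 = 0.013

0.013


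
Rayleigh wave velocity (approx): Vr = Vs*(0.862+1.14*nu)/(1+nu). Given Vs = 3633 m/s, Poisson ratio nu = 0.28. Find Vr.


Numerator factor = 0.862 + 1.14*0.28 = 1.1812
Denominator = 1 + 0.28 = 1.28
Vr = 3633 * 1.1812 / 1.28 = 3352.58 m/s

3352.58


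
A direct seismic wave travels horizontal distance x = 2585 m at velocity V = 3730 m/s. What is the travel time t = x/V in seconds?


t = x / V
= 2585 / 3730
= 0.693 s

0.693


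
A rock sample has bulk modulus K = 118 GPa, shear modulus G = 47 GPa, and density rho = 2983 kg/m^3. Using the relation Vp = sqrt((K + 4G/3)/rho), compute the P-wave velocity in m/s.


First compute the effective modulus:
K + 4G/3 = 118e9 + 4*47e9/3 = 180666666666.67 Pa
Then divide by density:
180666666666.67 / 2983 = 60565426.3046 Pa/(kg/m^3)
Take the square root:
Vp = sqrt(60565426.3046) = 7782.38 m/s

7782.38


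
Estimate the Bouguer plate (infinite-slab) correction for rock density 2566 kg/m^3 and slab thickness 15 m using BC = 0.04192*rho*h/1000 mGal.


BC = 0.04192 * rho * h / 1000
= 0.04192 * 2566 * 15 / 1000
= 1.6135 mGal

1.6135


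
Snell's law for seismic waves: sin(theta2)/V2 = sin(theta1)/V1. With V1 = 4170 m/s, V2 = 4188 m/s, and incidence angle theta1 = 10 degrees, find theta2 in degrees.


sin(theta1) = sin(10 deg) = 0.173648
sin(theta2) = V2/V1 * sin(theta1) = 4188/4170 * 0.173648 = 0.174398
theta2 = arcsin(0.174398) = 10.0436 degrees

10.0436


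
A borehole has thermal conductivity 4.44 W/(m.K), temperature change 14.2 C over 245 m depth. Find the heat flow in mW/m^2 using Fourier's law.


q = k * dT / dz * 1000
= 4.44 * 14.2 / 245 * 1000
= 0.257339 * 1000
= 257.3388 mW/m^2

257.3388


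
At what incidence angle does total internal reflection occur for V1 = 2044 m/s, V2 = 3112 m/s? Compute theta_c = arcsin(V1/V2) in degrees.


V1/V2 = 2044/3112 = 0.656812
theta_c = arcsin(0.656812) = 41.0572 degrees

41.0572


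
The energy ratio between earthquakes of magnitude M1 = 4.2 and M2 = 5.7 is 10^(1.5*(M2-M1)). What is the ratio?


M2 - M1 = 5.7 - 4.2 = 1.5
1.5 * 1.5 = 2.25
ratio = 10^2.25 = 177.83

177.83


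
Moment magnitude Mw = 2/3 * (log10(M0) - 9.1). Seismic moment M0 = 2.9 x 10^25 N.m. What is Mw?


log10(M0) = log10(2.9 x 10^25) = 25.4624
Mw = 2/3 * (25.4624 - 9.1)
= 2/3 * 16.3624
= 10.91

10.91


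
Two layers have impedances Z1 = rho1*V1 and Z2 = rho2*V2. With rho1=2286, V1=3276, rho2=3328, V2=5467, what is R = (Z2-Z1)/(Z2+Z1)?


Z1 = 2286 * 3276 = 7488936
Z2 = 3328 * 5467 = 18194176
R = (18194176 - 7488936) / (18194176 + 7488936) = 10705240 / 25683112 = 0.4168

0.4168


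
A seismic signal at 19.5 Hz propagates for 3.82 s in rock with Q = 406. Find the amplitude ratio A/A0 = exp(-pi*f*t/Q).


pi*f*t/Q = pi*19.5*3.82/406 = 0.576397
A/A0 = exp(-0.576397) = 0.561919

0.561919


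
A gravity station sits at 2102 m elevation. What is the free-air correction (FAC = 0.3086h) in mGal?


FAC = 0.3086 * h
= 0.3086 * 2102
= 648.6772 mGal

648.6772


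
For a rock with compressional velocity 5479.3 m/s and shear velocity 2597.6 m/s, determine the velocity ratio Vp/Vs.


Vp/Vs = 5479.3 / 2597.6
= 2.1094

2.1094


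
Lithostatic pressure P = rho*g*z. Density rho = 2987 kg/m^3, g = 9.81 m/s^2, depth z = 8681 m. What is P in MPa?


P = rho * g * z / 1e6
= 2987 * 9.81 * 8681 / 1e6
= 254374742.07 / 1e6
= 254.3747 MPa

254.3747


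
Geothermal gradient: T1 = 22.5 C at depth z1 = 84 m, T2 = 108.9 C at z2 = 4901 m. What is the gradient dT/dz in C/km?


dT = 108.9 - 22.5 = 86.4 C
dz = 4901 - 84 = 4817 m
gradient = dT/dz * 1000 = 86.4/4817 * 1000 = 17.9365 C/km

17.9365


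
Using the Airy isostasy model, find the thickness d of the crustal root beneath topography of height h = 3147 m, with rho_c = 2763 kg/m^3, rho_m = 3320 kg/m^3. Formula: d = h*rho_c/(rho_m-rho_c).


rho_m - rho_c = 3320 - 2763 = 557
d = 3147 * 2763 / 557
= 8695161 / 557
= 15610.7 m

15610.7


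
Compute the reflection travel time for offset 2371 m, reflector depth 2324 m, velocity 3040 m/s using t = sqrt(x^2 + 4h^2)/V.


x^2 + 4h^2 = 2371^2 + 4*2324^2 = 5621641 + 21603904 = 27225545
sqrt(27225545) = 5217.8104
t = 5217.8104 / 3040 = 1.7164 s

1.7164


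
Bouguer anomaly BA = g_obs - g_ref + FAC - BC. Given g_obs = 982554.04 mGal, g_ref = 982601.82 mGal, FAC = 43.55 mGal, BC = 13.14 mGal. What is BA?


BA = g_obs - g_ref + FAC - BC
= 982554.04 - 982601.82 + 43.55 - 13.14
= -17.37 mGal

-17.37


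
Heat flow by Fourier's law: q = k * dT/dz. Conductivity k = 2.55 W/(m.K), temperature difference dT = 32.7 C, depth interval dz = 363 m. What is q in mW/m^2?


q = k * dT / dz * 1000
= 2.55 * 32.7 / 363 * 1000
= 0.229711 * 1000
= 229.7107 mW/m^2

229.7107


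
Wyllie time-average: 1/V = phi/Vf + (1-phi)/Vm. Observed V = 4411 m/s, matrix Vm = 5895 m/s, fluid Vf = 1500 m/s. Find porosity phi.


1/V - 1/Vm = 1/4411 - 1/5895 = 5.707e-05
1/Vf - 1/Vm = 1/1500 - 1/5895 = 0.00049703
phi = 5.707e-05 / 0.00049703 = 0.1148

0.1148


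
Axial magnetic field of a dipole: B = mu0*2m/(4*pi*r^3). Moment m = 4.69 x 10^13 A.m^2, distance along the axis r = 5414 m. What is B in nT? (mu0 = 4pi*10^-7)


m = 4.69 x 10^13 = 46900000000000 A.m^2
2m = 93800000000000 A.m^2
r^3 = 5414^3 = 158691897944
B = (4pi*10^-7) * 93800000000000 / (4*pi * 158691897944) * 1e9
= 117872556.362689 / 1994181203060.37 * 1e9
= 59108.2476 nT

59108.2476


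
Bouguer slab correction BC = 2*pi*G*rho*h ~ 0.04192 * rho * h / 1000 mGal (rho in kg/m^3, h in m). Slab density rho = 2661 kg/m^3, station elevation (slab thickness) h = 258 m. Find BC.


BC = 0.04192 * rho * h / 1000
= 0.04192 * 2661 * 258 / 1000
= 28.7797 mGal

28.7797


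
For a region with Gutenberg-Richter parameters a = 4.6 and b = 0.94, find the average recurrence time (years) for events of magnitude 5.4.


log10(N) = 4.6 - 0.94*5.4 = -0.476
N = 10^-0.476 = 0.334195
T = 1/N = 1/0.334195 = 2.9923 years

2.9923


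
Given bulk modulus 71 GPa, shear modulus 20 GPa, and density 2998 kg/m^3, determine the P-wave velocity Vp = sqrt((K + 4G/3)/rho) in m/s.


First compute the effective modulus:
K + 4G/3 = 71e9 + 4*20e9/3 = 97666666666.67 Pa
Then divide by density:
97666666666.67 / 2998 = 32577273.738 Pa/(kg/m^3)
Take the square root:
Vp = sqrt(32577273.738) = 5707.65 m/s

5707.65


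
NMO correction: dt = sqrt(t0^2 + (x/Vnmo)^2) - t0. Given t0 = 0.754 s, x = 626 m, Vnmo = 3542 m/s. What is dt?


x/Vnmo = 626/3542 = 0.176736
(x/Vnmo)^2 = 0.031236
t0^2 = 0.568516
sqrt(0.568516 + 0.031236) = 0.774436
dt = 0.774436 - 0.754 = 0.020436

0.020436


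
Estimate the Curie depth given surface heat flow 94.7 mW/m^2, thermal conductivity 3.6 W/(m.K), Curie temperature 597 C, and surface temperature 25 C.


T_Curie - T_surf = 597 - 25 = 572 C
Convert q to W/m^2: 94.7 mW/m^2 = 0.0947 W/m^2
d = 572 * 3.6 / 0.0947 = 21744.46 m

21744.46


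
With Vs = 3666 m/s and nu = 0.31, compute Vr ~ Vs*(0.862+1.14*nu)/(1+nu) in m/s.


Numerator factor = 0.862 + 1.14*0.31 = 1.2154
Denominator = 1 + 0.31 = 1.31
Vr = 3666 * 1.2154 / 1.31 = 3401.26 m/s

3401.26


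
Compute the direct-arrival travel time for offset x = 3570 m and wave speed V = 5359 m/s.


t = x / V
= 3570 / 5359
= 0.6662 s

0.6662


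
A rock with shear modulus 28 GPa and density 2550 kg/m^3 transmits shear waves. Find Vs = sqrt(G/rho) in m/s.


Convert G to Pa: G = 28e9 Pa
Compute G/rho = 28e9 / 2550 = 10980392.1569
Vs = sqrt(10980392.1569) = 3313.67 m/s

3313.67


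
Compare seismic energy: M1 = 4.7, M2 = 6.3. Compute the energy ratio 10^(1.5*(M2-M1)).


M2 - M1 = 6.3 - 4.7 = 1.6
1.5 * 1.6 = 2.4
ratio = 10^2.4 = 251.19

251.19


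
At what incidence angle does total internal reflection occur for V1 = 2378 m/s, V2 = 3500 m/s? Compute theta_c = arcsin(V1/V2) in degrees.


V1/V2 = 2378/3500 = 0.679429
theta_c = arcsin(0.679429) = 42.799 degrees

42.799


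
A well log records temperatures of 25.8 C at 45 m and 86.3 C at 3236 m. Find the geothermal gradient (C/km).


dT = 86.3 - 25.8 = 60.5 C
dz = 3236 - 45 = 3191 m
gradient = dT/dz * 1000 = 60.5/3191 * 1000 = 18.9596 C/km

18.9596


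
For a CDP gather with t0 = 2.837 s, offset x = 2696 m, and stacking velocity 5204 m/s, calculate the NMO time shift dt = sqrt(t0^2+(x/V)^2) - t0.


x/Vnmo = 2696/5204 = 0.518063
(x/Vnmo)^2 = 0.268389
t0^2 = 8.048569
sqrt(8.048569 + 0.268389) = 2.883914
dt = 2.883914 - 2.837 = 0.046914

0.046914


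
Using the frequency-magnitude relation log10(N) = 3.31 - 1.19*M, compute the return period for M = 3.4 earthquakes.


log10(N) = 3.31 - 1.19*3.4 = -0.736
N = 10^-0.736 = 0.183654
T = 1/N = 1/0.183654 = 5.445 years

5.445


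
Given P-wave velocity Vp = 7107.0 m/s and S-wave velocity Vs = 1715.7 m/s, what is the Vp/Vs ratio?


Vp/Vs = 7107.0 / 1715.7
= 4.1423

4.1423


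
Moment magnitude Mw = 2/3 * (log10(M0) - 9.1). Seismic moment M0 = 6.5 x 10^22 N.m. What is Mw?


log10(M0) = log10(6.5 x 10^22) = 22.8129
Mw = 2/3 * (22.8129 - 9.1)
= 2/3 * 13.7129
= 9.14

9.14


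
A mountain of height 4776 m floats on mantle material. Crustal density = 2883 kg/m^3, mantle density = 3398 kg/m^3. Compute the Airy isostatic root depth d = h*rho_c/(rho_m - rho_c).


rho_m - rho_c = 3398 - 2883 = 515
d = 4776 * 2883 / 515
= 13769208 / 515
= 26736.33 m

26736.33


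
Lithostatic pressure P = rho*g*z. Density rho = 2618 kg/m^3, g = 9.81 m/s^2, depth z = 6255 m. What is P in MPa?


P = rho * g * z / 1e6
= 2618 * 9.81 * 6255 / 1e6
= 160644537.9 / 1e6
= 160.6445 MPa

160.6445


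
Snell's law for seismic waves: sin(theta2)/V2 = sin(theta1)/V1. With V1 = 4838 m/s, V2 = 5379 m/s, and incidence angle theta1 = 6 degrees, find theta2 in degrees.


sin(theta1) = sin(6 deg) = 0.104528
sin(theta2) = V2/V1 * sin(theta1) = 5379/4838 * 0.104528 = 0.116217
theta2 = arcsin(0.116217) = 6.6738 degrees

6.6738


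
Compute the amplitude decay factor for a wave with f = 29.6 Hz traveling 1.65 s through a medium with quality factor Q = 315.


pi*f*t/Q = pi*29.6*1.65/315 = 0.487096
A/A0 = exp(-0.487096) = 0.614408

0.614408


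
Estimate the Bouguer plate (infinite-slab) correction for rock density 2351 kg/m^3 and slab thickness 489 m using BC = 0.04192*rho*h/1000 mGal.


BC = 0.04192 * rho * h / 1000
= 0.04192 * 2351 * 489 / 1000
= 48.1929 mGal

48.1929


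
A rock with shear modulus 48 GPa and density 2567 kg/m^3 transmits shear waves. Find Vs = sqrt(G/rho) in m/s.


Convert G to Pa: G = 48e9 Pa
Compute G/rho = 48e9 / 2567 = 18698870.2766
Vs = sqrt(18698870.2766) = 4324.22 m/s

4324.22


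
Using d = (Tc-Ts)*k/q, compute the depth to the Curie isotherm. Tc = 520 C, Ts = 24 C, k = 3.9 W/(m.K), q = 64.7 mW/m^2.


T_Curie - T_surf = 520 - 24 = 496 C
Convert q to W/m^2: 64.7 mW/m^2 = 0.0647 W/m^2
d = 496 * 3.9 / 0.0647 = 29897.99 m

29897.99


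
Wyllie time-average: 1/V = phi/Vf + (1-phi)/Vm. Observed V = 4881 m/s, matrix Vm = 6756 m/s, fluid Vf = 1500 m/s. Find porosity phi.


1/V - 1/Vm = 1/4881 - 1/6756 = 5.686e-05
1/Vf - 1/Vm = 1/1500 - 1/6756 = 0.00051865
phi = 5.686e-05 / 0.00051865 = 0.1096

0.1096


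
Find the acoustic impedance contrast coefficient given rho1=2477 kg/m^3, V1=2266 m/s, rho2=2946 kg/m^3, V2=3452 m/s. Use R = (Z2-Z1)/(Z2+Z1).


Z1 = 2477 * 2266 = 5612882
Z2 = 2946 * 3452 = 10169592
R = (10169592 - 5612882) / (10169592 + 5612882) = 4556710 / 15782474 = 0.2887

0.2887


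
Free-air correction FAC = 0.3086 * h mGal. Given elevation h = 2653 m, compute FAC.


FAC = 0.3086 * h
= 0.3086 * 2653
= 818.7158 mGal

818.7158


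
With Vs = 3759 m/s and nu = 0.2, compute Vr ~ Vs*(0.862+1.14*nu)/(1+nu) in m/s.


Numerator factor = 0.862 + 1.14*0.2 = 1.09
Denominator = 1 + 0.2 = 1.2
Vr = 3759 * 1.09 / 1.2 = 3414.42 m/s

3414.42


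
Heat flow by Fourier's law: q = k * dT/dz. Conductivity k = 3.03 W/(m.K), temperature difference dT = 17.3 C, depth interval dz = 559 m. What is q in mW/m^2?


q = k * dT / dz * 1000
= 3.03 * 17.3 / 559 * 1000
= 0.093773 * 1000
= 93.7728 mW/m^2

93.7728


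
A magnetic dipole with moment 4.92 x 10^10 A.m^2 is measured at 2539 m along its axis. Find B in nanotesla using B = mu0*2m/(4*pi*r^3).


m = 4.92 x 10^10 = 49200000000 A.m^2
2m = 98400000000 A.m^2
r^3 = 2539^3 = 16367716819
B = (4pi*10^-7) * 98400000000 / (4*pi * 16367716819) * 1e9
= 123653.086845 / 205682795658.43 * 1e9
= 601.1834 nT

601.1834


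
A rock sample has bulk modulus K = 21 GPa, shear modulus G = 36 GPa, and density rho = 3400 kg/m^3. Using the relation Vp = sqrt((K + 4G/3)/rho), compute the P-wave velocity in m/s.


First compute the effective modulus:
K + 4G/3 = 21e9 + 4*36e9/3 = 69000000000.0 Pa
Then divide by density:
69000000000.0 / 3400 = 20294117.6471 Pa/(kg/m^3)
Take the square root:
Vp = sqrt(20294117.6471) = 4504.9 m/s

4504.9


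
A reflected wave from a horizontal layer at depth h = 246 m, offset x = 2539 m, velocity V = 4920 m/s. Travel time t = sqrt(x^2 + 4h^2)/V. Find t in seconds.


x^2 + 4h^2 = 2539^2 + 4*246^2 = 6446521 + 242064 = 6688585
sqrt(6688585) = 2586.2299
t = 2586.2299 / 4920 = 0.5257 s

0.5257


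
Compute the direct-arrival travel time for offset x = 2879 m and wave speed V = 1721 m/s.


t = x / V
= 2879 / 1721
= 1.6729 s

1.6729


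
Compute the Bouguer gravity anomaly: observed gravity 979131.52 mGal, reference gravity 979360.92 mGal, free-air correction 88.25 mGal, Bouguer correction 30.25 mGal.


BA = g_obs - g_ref + FAC - BC
= 979131.52 - 979360.92 + 88.25 - 30.25
= -171.4 mGal

-171.4


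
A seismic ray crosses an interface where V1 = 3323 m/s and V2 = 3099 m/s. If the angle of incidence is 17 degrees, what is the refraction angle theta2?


sin(theta1) = sin(17 deg) = 0.292372
sin(theta2) = V2/V1 * sin(theta1) = 3099/3323 * 0.292372 = 0.272663
theta2 = arcsin(0.272663) = 15.8228 degrees

15.8228


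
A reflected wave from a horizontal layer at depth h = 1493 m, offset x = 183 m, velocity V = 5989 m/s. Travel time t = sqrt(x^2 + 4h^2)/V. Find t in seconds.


x^2 + 4h^2 = 183^2 + 4*1493^2 = 33489 + 8916196 = 8949685
sqrt(8949685) = 2991.6024
t = 2991.6024 / 5989 = 0.4995 s

0.4995


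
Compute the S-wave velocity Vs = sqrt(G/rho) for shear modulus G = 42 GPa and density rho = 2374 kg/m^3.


Convert G to Pa: G = 42e9 Pa
Compute G/rho = 42e9 / 2374 = 17691659.6462
Vs = sqrt(17691659.6462) = 4206.15 m/s

4206.15


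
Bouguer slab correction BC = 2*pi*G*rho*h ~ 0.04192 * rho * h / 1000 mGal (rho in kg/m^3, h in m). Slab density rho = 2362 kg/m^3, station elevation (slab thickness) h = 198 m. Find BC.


BC = 0.04192 * rho * h / 1000
= 0.04192 * 2362 * 198 / 1000
= 19.605 mGal

19.605


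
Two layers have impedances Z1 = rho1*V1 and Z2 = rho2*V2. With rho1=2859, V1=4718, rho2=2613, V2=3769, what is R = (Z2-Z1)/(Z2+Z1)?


Z1 = 2859 * 4718 = 13488762
Z2 = 2613 * 3769 = 9848397
R = (9848397 - 13488762) / (9848397 + 13488762) = -3640365 / 23337159 = -0.156

-0.156


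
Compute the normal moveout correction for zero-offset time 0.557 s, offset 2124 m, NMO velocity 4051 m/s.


x/Vnmo = 2124/4051 = 0.524315
(x/Vnmo)^2 = 0.274906
t0^2 = 0.310249
sqrt(0.310249 + 0.274906) = 0.764954
dt = 0.764954 - 0.557 = 0.207954

0.207954


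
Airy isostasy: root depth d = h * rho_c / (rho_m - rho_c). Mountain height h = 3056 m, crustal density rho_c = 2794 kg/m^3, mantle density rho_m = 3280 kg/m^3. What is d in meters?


rho_m - rho_c = 3280 - 2794 = 486
d = 3056 * 2794 / 486
= 8538464 / 486
= 17568.86 m

17568.86


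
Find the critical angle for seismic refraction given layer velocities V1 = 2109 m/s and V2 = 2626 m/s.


V1/V2 = 2109/2626 = 0.803123
theta_c = arcsin(0.803123) = 53.4293 degrees

53.4293


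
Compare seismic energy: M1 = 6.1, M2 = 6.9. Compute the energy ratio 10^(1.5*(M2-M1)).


M2 - M1 = 6.9 - 6.1 = 0.8
1.5 * 0.8 = 1.2
ratio = 10^1.2 = 15.85

15.85


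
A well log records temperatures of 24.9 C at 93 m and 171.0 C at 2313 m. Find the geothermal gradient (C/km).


dT = 171.0 - 24.9 = 146.1 C
dz = 2313 - 93 = 2220 m
gradient = dT/dz * 1000 = 146.1/2220 * 1000 = 65.8108 C/km

65.8108


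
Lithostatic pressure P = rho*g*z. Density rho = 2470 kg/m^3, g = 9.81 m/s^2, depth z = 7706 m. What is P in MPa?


P = rho * g * z / 1e6
= 2470 * 9.81 * 7706 / 1e6
= 186721774.2 / 1e6
= 186.7218 MPa

186.7218


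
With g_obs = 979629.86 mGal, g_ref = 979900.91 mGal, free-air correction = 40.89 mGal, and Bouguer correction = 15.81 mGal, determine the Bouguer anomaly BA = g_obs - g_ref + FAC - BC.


BA = g_obs - g_ref + FAC - BC
= 979629.86 - 979900.91 + 40.89 - 15.81
= -245.97 mGal

-245.97


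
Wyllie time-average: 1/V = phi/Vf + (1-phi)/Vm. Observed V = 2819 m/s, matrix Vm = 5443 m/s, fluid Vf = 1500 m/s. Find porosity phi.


1/V - 1/Vm = 1/2819 - 1/5443 = 0.00017101
1/Vf - 1/Vm = 1/1500 - 1/5443 = 0.00048294
phi = 0.00017101 / 0.00048294 = 0.3541

0.3541


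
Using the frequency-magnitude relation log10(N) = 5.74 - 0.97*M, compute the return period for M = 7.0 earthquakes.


log10(N) = 5.74 - 0.97*7.0 = -1.05
N = 10^-1.05 = 0.089125
T = 1/N = 1/0.089125 = 11.2202 years

11.2202


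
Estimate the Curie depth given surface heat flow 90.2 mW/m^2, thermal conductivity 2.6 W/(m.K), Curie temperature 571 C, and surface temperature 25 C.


T_Curie - T_surf = 571 - 25 = 546 C
Convert q to W/m^2: 90.2 mW/m^2 = 0.0902 W/m^2
d = 546 * 2.6 / 0.0902 = 15738.36 m

15738.36


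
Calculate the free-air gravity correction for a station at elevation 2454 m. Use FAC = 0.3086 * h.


FAC = 0.3086 * h
= 0.3086 * 2454
= 757.3044 mGal

757.3044


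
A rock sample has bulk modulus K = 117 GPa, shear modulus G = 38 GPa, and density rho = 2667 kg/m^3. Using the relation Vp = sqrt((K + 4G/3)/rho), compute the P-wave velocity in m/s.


First compute the effective modulus:
K + 4G/3 = 117e9 + 4*38e9/3 = 167666666666.67 Pa
Then divide by density:
167666666666.67 / 2667 = 62867141.6073 Pa/(kg/m^3)
Take the square root:
Vp = sqrt(62867141.6073) = 7928.88 m/s

7928.88


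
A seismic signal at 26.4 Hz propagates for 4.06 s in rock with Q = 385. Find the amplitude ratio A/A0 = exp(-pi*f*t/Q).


pi*f*t/Q = pi*26.4*4.06/385 = 0.874619
A/A0 = exp(-0.874619) = 0.417021

0.417021


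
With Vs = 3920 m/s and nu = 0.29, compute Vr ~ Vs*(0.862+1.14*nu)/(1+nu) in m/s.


Numerator factor = 0.862 + 1.14*0.29 = 1.1926
Denominator = 1 + 0.29 = 1.29
Vr = 3920 * 1.1926 / 1.29 = 3624.02 m/s

3624.02


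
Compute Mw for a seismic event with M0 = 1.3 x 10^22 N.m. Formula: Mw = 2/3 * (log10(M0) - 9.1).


log10(M0) = log10(1.3 x 10^22) = 22.1139
Mw = 2/3 * (22.1139 - 9.1)
= 2/3 * 13.0139
= 8.68

8.68


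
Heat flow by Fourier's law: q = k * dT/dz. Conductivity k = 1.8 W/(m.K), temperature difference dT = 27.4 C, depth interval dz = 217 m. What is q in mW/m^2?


q = k * dT / dz * 1000
= 1.8 * 27.4 / 217 * 1000
= 0.227281 * 1000
= 227.2811 mW/m^2

227.2811


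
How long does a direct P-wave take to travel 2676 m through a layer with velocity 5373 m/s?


t = x / V
= 2676 / 5373
= 0.498 s

0.498


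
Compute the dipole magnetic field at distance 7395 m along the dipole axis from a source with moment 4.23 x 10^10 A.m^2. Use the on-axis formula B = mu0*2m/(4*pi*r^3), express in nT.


m = 4.23 x 10^10 = 42300000000 A.m^2
2m = 84600000000 A.m^2
r^3 = 7395^3 = 404403154875
B = (4pi*10^-7) * 84600000000 / (4*pi * 404403154875) * 1e9
= 106311.495397 / 5081879921775.34 * 1e9
= 20.9197 nT

20.9197


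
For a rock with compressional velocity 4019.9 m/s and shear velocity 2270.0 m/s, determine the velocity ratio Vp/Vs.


Vp/Vs = 4019.9 / 2270.0
= 1.7709

1.7709


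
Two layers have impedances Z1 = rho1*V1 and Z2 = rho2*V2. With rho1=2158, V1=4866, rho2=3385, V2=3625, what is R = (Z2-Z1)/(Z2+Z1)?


Z1 = 2158 * 4866 = 10500828
Z2 = 3385 * 3625 = 12270625
R = (12270625 - 10500828) / (12270625 + 10500828) = 1769797 / 22771453 = 0.0777

0.0777


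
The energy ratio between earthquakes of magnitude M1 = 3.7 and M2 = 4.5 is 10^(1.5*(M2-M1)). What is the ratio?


M2 - M1 = 4.5 - 3.7 = 0.8
1.5 * 0.8 = 1.2
ratio = 10^1.2 = 15.85

15.85


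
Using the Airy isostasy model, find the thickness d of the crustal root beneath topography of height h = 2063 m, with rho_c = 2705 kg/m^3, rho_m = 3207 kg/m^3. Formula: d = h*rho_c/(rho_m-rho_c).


rho_m - rho_c = 3207 - 2705 = 502
d = 2063 * 2705 / 502
= 5580415 / 502
= 11116.36 m

11116.36


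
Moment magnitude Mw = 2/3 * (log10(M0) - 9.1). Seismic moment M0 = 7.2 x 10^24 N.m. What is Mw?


log10(M0) = log10(7.2 x 10^24) = 24.8573
Mw = 2/3 * (24.8573 - 9.1)
= 2/3 * 15.7573
= 10.5

10.5


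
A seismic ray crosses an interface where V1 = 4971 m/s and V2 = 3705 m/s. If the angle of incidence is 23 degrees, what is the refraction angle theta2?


sin(theta1) = sin(23 deg) = 0.390731
sin(theta2) = V2/V1 * sin(theta1) = 3705/4971 * 0.390731 = 0.291221
theta2 = arcsin(0.291221) = 16.9311 degrees

16.9311


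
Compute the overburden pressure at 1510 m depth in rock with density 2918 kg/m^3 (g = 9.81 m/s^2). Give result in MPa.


P = rho * g * z / 1e6
= 2918 * 9.81 * 1510 / 1e6
= 43224625.8 / 1e6
= 43.2246 MPa

43.2246


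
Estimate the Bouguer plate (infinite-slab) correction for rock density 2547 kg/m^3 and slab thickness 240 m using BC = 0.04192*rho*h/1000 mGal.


BC = 0.04192 * rho * h / 1000
= 0.04192 * 2547 * 240 / 1000
= 25.6249 mGal

25.6249


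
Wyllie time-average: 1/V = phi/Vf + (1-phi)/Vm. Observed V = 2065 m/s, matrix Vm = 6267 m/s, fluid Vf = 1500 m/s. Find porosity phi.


1/V - 1/Vm = 1/2065 - 1/6267 = 0.0003247
1/Vf - 1/Vm = 1/1500 - 1/6267 = 0.0005071
phi = 0.0003247 / 0.0005071 = 0.6403

0.6403


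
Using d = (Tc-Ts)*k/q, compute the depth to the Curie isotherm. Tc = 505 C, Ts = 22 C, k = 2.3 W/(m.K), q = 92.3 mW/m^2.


T_Curie - T_surf = 505 - 22 = 483 C
Convert q to W/m^2: 92.3 mW/m^2 = 0.0923 W/m^2
d = 483 * 2.3 / 0.0923 = 12035.75 m

12035.75


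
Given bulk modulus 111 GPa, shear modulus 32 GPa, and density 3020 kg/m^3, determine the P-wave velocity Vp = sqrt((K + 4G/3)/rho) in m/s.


First compute the effective modulus:
K + 4G/3 = 111e9 + 4*32e9/3 = 153666666666.67 Pa
Then divide by density:
153666666666.67 / 3020 = 50883002.2075 Pa/(kg/m^3)
Take the square root:
Vp = sqrt(50883002.2075) = 7133.23 m/s

7133.23


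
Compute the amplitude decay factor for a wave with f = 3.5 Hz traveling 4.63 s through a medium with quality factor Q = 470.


pi*f*t/Q = pi*3.5*4.63/470 = 0.108318
A/A0 = exp(-0.108318) = 0.897342

0.897342


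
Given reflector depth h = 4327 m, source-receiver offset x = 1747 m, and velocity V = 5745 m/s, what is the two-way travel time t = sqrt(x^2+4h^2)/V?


x^2 + 4h^2 = 1747^2 + 4*4327^2 = 3052009 + 74891716 = 77943725
sqrt(77943725) = 8828.5743
t = 8828.5743 / 5745 = 1.5367 s

1.5367


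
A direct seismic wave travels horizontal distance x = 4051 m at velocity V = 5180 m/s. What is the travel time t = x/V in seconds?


t = x / V
= 4051 / 5180
= 0.782 s

0.782


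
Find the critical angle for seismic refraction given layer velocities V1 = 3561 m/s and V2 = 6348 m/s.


V1/V2 = 3561/6348 = 0.560964
theta_c = arcsin(0.560964) = 34.1225 degrees

34.1225


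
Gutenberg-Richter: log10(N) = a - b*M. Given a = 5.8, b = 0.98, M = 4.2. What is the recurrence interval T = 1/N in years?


log10(N) = 5.8 - 0.98*4.2 = 1.684
N = 10^1.684 = 48.30588
T = 1/N = 1/48.30588 = 0.0207 years

0.0207


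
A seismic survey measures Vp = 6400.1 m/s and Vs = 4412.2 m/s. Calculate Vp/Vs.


Vp/Vs = 6400.1 / 4412.2
= 1.4505

1.4505


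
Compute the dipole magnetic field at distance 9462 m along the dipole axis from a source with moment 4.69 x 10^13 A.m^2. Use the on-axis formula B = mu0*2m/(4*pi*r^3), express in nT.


m = 4.69 x 10^13 = 46900000000000 A.m^2
2m = 93800000000000 A.m^2
r^3 = 9462^3 = 847127599128
B = (4pi*10^-7) * 93800000000000 / (4*pi * 847127599128) * 1e9
= 117872556.362689 / 10645319368294.74 * 1e9
= 11072.7121 nT

11072.7121


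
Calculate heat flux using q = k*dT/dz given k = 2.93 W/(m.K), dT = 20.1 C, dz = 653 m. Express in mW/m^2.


q = k * dT / dz * 1000
= 2.93 * 20.1 / 653 * 1000
= 0.090188 * 1000
= 90.1884 mW/m^2

90.1884


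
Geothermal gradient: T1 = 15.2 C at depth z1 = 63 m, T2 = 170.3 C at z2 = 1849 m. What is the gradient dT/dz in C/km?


dT = 170.3 - 15.2 = 155.1 C
dz = 1849 - 63 = 1786 m
gradient = dT/dz * 1000 = 155.1/1786 * 1000 = 86.8421 C/km

86.8421


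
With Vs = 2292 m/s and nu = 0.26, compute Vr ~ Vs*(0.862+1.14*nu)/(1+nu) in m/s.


Numerator factor = 0.862 + 1.14*0.26 = 1.1584
Denominator = 1 + 0.26 = 1.26
Vr = 2292 * 1.1584 / 1.26 = 2107.18 m/s

2107.18


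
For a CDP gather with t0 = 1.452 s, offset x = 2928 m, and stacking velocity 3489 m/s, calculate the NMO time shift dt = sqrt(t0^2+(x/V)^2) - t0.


x/Vnmo = 2928/3489 = 0.839209
(x/Vnmo)^2 = 0.704272
t0^2 = 2.108304
sqrt(2.108304 + 0.704272) = 1.677074
dt = 1.677074 - 1.452 = 0.225074

0.225074


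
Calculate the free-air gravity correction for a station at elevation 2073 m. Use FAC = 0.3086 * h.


FAC = 0.3086 * h
= 0.3086 * 2073
= 639.7278 mGal

639.7278


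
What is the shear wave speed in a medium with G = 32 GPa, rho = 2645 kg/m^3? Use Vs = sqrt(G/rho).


Convert G to Pa: G = 32e9 Pa
Compute G/rho = 32e9 / 2645 = 12098298.6767
Vs = sqrt(12098298.6767) = 3478.26 m/s

3478.26


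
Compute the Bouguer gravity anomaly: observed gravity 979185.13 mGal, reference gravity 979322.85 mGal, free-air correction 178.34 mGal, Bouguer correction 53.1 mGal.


BA = g_obs - g_ref + FAC - BC
= 979185.13 - 979322.85 + 178.34 - 53.1
= -12.48 mGal

-12.48


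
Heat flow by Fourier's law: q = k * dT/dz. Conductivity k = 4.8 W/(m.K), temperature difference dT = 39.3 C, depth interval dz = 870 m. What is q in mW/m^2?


q = k * dT / dz * 1000
= 4.8 * 39.3 / 870 * 1000
= 0.216828 * 1000
= 216.8276 mW/m^2

216.8276


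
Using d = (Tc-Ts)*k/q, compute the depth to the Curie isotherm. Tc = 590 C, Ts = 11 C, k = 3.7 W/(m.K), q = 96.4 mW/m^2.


T_Curie - T_surf = 590 - 11 = 579 C
Convert q to W/m^2: 96.4 mW/m^2 = 0.0964 W/m^2
d = 579 * 3.7 / 0.0964 = 22223.03 m

22223.03


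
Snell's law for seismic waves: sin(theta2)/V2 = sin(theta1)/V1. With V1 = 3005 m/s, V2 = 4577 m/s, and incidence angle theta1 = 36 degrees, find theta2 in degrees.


sin(theta1) = sin(36 deg) = 0.587785
sin(theta2) = V2/V1 * sin(theta1) = 4577/3005 * 0.587785 = 0.895272
theta2 = arcsin(0.895272) = 63.5434 degrees

63.5434


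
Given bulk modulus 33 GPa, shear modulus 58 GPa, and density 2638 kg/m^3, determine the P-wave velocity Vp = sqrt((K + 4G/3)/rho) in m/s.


First compute the effective modulus:
K + 4G/3 = 33e9 + 4*58e9/3 = 110333333333.33 Pa
Then divide by density:
110333333333.33 / 2638 = 41824614.607 Pa/(kg/m^3)
Take the square root:
Vp = sqrt(41824614.607) = 6467.2 m/s

6467.2


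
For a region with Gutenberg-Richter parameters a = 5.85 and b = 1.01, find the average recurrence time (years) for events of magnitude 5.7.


log10(N) = 5.85 - 1.01*5.7 = 0.093
N = 10^0.093 = 1.238797
T = 1/N = 1/1.238797 = 0.8072 years

0.8072


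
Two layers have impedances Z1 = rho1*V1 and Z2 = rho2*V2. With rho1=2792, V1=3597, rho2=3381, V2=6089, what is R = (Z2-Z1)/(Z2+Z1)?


Z1 = 2792 * 3597 = 10042824
Z2 = 3381 * 6089 = 20586909
R = (20586909 - 10042824) / (20586909 + 10042824) = 10544085 / 30629733 = 0.3442

0.3442


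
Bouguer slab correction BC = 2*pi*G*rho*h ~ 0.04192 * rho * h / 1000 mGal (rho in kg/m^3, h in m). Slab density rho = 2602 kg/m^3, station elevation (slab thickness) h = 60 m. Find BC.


BC = 0.04192 * rho * h / 1000
= 0.04192 * 2602 * 60 / 1000
= 6.5446 mGal

6.5446


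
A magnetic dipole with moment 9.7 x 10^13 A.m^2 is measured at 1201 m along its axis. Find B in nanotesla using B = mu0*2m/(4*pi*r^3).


m = 9.7 x 10^13 = 97000000000000 A.m^2
2m = 194000000000000 A.m^2
r^3 = 1201^3 = 1732323601
B = (4pi*10^-7) * 194000000000000 / (4*pi * 1732323601) * 1e9
= 243787589.918568 / 21769020394.17 * 1e9
= 11198831.4359 nT

11198831.4359


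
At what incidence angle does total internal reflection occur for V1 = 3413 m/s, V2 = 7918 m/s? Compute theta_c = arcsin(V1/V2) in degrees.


V1/V2 = 3413/7918 = 0.431043
theta_c = arcsin(0.431043) = 25.5338 degrees

25.5338


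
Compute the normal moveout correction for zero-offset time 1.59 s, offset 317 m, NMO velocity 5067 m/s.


x/Vnmo = 317/5067 = 0.062562
(x/Vnmo)^2 = 0.003914
t0^2 = 2.5281
sqrt(2.5281 + 0.003914) = 1.59123
dt = 1.59123 - 1.59 = 0.00123

0.00123


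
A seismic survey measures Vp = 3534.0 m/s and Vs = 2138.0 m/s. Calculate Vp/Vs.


Vp/Vs = 3534.0 / 2138.0
= 1.6529

1.6529


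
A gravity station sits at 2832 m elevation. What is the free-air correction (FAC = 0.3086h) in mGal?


FAC = 0.3086 * h
= 0.3086 * 2832
= 873.9552 mGal

873.9552


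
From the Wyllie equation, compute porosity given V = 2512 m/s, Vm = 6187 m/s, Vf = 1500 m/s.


1/V - 1/Vm = 1/2512 - 1/6187 = 0.00023646
1/Vf - 1/Vm = 1/1500 - 1/6187 = 0.00050504
phi = 0.00023646 / 0.00050504 = 0.4682

0.4682


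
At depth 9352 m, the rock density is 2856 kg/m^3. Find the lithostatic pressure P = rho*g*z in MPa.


P = rho * g * z / 1e6
= 2856 * 9.81 * 9352 / 1e6
= 262018350.72 / 1e6
= 262.0184 MPa

262.0184


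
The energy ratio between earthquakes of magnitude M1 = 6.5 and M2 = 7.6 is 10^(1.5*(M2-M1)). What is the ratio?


M2 - M1 = 7.6 - 6.5 = 1.1
1.5 * 1.1 = 1.65
ratio = 10^1.65 = 44.67

44.67


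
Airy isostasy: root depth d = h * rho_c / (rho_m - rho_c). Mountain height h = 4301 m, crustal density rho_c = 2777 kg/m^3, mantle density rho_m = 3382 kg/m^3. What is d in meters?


rho_m - rho_c = 3382 - 2777 = 605
d = 4301 * 2777 / 605
= 11943877 / 605
= 19741.95 m

19741.95


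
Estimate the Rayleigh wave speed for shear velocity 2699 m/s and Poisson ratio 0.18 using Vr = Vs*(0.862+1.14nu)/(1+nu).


Numerator factor = 0.862 + 1.14*0.18 = 1.0672
Denominator = 1 + 0.18 = 1.18
Vr = 2699 * 1.0672 / 1.18 = 2440.99 m/s

2440.99


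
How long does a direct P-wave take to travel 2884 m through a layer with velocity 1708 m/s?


t = x / V
= 2884 / 1708
= 1.6885 s

1.6885


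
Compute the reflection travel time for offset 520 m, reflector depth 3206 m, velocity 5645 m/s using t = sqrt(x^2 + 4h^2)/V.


x^2 + 4h^2 = 520^2 + 4*3206^2 = 270400 + 41113744 = 41384144
sqrt(41384144) = 6433.0509
t = 6433.0509 / 5645 = 1.1396 s

1.1396


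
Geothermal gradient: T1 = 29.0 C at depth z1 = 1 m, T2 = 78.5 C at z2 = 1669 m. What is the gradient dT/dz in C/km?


dT = 78.5 - 29.0 = 49.5 C
dz = 1669 - 1 = 1668 m
gradient = dT/dz * 1000 = 49.5/1668 * 1000 = 29.6763 C/km

29.6763


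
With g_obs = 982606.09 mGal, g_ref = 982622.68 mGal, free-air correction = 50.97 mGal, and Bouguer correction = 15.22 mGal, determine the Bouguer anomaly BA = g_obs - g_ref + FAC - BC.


BA = g_obs - g_ref + FAC - BC
= 982606.09 - 982622.68 + 50.97 - 15.22
= 19.16 mGal

19.16


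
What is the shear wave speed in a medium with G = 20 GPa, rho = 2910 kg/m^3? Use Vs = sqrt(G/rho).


Convert G to Pa: G = 20e9 Pa
Compute G/rho = 20e9 / 2910 = 6872852.2337
Vs = sqrt(6872852.2337) = 2621.61 m/s

2621.61


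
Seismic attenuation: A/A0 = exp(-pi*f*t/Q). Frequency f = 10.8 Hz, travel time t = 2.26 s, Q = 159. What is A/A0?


pi*f*t/Q = pi*10.8*2.26/159 = 0.482264
A/A0 = exp(-0.482264) = 0.617384

0.617384


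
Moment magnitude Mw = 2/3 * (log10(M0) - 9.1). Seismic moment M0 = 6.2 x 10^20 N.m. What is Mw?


log10(M0) = log10(6.2 x 10^20) = 20.7924
Mw = 2/3 * (20.7924 - 9.1)
= 2/3 * 11.6924
= 7.79

7.79


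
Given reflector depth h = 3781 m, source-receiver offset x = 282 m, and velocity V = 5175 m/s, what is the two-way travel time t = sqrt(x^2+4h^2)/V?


x^2 + 4h^2 = 282^2 + 4*3781^2 = 79524 + 57183844 = 57263368
sqrt(57263368) = 7567.2563
t = 7567.2563 / 5175 = 1.4623 s

1.4623


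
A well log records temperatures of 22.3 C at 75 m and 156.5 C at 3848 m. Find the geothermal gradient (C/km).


dT = 156.5 - 22.3 = 134.2 C
dz = 3848 - 75 = 3773 m
gradient = dT/dz * 1000 = 134.2/3773 * 1000 = 35.5685 C/km

35.5685


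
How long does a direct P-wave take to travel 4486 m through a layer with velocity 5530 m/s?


t = x / V
= 4486 / 5530
= 0.8112 s

0.8112


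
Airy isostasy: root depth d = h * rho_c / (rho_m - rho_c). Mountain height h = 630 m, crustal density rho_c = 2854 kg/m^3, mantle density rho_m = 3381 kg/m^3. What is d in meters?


rho_m - rho_c = 3381 - 2854 = 527
d = 630 * 2854 / 527
= 1798020 / 527
= 3411.8 m

3411.8


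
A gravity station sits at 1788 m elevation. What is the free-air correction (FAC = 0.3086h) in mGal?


FAC = 0.3086 * h
= 0.3086 * 1788
= 551.7768 mGal

551.7768


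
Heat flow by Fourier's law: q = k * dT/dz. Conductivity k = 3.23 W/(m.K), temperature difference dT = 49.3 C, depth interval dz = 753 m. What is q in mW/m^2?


q = k * dT / dz * 1000
= 3.23 * 49.3 / 753 * 1000
= 0.211473 * 1000
= 211.4728 mW/m^2

211.4728


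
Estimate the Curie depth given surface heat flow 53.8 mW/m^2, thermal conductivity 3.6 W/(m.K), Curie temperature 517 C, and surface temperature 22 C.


T_Curie - T_surf = 517 - 22 = 495 C
Convert q to W/m^2: 53.8 mW/m^2 = 0.0538 W/m^2
d = 495 * 3.6 / 0.0538 = 33122.68 m

33122.68


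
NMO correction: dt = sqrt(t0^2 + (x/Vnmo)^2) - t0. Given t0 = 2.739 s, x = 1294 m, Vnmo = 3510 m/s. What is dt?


x/Vnmo = 1294/3510 = 0.368661
(x/Vnmo)^2 = 0.135911
t0^2 = 7.502121
sqrt(7.502121 + 0.135911) = 2.763699
dt = 2.763699 - 2.739 = 0.024699

0.024699


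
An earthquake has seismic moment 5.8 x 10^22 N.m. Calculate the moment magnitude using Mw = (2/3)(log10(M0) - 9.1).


log10(M0) = log10(5.8 x 10^22) = 22.7634
Mw = 2/3 * (22.7634 - 9.1)
= 2/3 * 13.6634
= 9.11

9.11


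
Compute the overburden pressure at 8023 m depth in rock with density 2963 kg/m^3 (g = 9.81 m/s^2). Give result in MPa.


P = rho * g * z / 1e6
= 2963 * 9.81 * 8023 / 1e6
= 233204781.69 / 1e6
= 233.2048 MPa

233.2048


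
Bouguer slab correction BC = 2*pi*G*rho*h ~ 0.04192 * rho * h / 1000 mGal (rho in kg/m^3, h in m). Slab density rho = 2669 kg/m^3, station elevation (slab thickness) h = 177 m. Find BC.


BC = 0.04192 * rho * h / 1000
= 0.04192 * 2669 * 177 / 1000
= 19.8036 mGal

19.8036


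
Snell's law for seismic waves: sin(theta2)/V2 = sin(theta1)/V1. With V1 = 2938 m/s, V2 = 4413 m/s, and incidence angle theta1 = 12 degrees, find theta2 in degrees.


sin(theta1) = sin(12 deg) = 0.207912
sin(theta2) = V2/V1 * sin(theta1) = 4413/2938 * 0.207912 = 0.312292
theta2 = arcsin(0.312292) = 18.1974 degrees

18.1974


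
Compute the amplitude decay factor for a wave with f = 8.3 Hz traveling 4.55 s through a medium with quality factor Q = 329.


pi*f*t/Q = pi*8.3*4.55/329 = 0.360615
A/A0 = exp(-0.360615) = 0.697248

0.697248


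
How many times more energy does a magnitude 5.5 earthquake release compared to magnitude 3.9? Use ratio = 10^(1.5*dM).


M2 - M1 = 5.5 - 3.9 = 1.6
1.5 * 1.6 = 2.4
ratio = 10^2.4 = 251.19

251.19


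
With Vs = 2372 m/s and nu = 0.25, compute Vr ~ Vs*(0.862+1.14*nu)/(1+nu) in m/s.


Numerator factor = 0.862 + 1.14*0.25 = 1.147
Denominator = 1 + 0.25 = 1.25
Vr = 2372 * 1.147 / 1.25 = 2176.55 m/s

2176.55


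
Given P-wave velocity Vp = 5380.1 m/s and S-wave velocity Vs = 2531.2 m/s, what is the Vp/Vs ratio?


Vp/Vs = 5380.1 / 2531.2
= 2.1255

2.1255


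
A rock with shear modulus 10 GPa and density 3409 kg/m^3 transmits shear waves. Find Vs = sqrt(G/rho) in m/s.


Convert G to Pa: G = 10e9 Pa
Compute G/rho = 10e9 / 3409 = 2933411.5576
Vs = sqrt(2933411.5576) = 1712.72 m/s

1712.72


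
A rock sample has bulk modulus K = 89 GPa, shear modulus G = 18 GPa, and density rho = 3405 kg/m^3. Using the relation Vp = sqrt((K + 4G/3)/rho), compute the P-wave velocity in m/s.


First compute the effective modulus:
K + 4G/3 = 89e9 + 4*18e9/3 = 113000000000.0 Pa
Then divide by density:
113000000000.0 / 3405 = 33186490.4552 Pa/(kg/m^3)
Take the square root:
Vp = sqrt(33186490.4552) = 5760.77 m/s

5760.77


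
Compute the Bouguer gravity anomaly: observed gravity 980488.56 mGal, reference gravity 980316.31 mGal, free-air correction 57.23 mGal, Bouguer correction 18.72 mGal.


BA = g_obs - g_ref + FAC - BC
= 980488.56 - 980316.31 + 57.23 - 18.72
= 210.76 mGal

210.76


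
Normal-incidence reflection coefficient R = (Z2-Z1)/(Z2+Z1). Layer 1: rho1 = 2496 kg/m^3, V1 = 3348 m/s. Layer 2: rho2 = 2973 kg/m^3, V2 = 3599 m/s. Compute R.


Z1 = 2496 * 3348 = 8356608
Z2 = 2973 * 3599 = 10699827
R = (10699827 - 8356608) / (10699827 + 8356608) = 2343219 / 19056435 = 0.123

0.123


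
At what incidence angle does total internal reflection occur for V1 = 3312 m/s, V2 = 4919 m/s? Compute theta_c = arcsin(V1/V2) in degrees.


V1/V2 = 3312/4919 = 0.673308
theta_c = arcsin(0.673308) = 42.3229 degrees

42.3229


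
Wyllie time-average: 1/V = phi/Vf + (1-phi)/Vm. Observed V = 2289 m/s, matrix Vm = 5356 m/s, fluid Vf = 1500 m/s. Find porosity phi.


1/V - 1/Vm = 1/2289 - 1/5356 = 0.00025017
1/Vf - 1/Vm = 1/1500 - 1/5356 = 0.00047996
phi = 0.00025017 / 0.00047996 = 0.5212

0.5212


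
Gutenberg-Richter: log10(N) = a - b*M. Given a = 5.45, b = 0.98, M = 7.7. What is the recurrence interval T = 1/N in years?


log10(N) = 5.45 - 0.98*7.7 = -2.096
N = 10^-2.096 = 0.008017
T = 1/N = 1/0.008017 = 124.7384 years

124.7384


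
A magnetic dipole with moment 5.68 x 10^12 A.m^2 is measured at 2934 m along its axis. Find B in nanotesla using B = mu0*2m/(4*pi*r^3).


m = 5.68 x 10^12 = 5680000000000 A.m^2
2m = 11360000000000 A.m^2
r^3 = 2934^3 = 25256916504
B = (4pi*10^-7) * 11360000000000 / (4*pi * 25256916504) * 1e9
= 14275397.017912 / 317387773365.19 * 1e9
= 44977.7787 nT

44977.7787


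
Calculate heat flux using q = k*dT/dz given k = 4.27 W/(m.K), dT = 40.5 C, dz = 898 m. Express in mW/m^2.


q = k * dT / dz * 1000
= 4.27 * 40.5 / 898 * 1000
= 0.192578 * 1000
= 192.578 mW/m^2

192.578


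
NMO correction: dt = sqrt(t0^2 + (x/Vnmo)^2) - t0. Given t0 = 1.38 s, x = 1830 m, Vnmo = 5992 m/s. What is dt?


x/Vnmo = 1830/5992 = 0.305407
(x/Vnmo)^2 = 0.093274
t0^2 = 1.9044
sqrt(1.9044 + 0.093274) = 1.413391
dt = 1.413391 - 1.38 = 0.033391

0.033391


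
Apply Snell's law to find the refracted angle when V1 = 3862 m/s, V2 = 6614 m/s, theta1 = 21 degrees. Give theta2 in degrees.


sin(theta1) = sin(21 deg) = 0.358368
sin(theta2) = V2/V1 * sin(theta1) = 6614/3862 * 0.358368 = 0.613735
theta2 = arcsin(0.613735) = 37.8601 degrees

37.8601


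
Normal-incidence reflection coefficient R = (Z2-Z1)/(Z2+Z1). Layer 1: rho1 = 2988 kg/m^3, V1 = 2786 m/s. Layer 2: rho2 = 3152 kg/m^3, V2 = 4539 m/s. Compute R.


Z1 = 2988 * 2786 = 8324568
Z2 = 3152 * 4539 = 14306928
R = (14306928 - 8324568) / (14306928 + 8324568) = 5982360 / 22631496 = 0.2643

0.2643
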